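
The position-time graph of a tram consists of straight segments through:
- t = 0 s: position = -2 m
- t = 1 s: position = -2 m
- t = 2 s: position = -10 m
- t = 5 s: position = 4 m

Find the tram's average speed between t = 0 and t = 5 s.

4.4 m/s

Average speed = (total path length)/(elapsed time); on a piecewise-linear x-t graph the path length is Σ|Δx|.
0–1 s: |Δx| = |-2 − -2| = 0 m
1–2 s: |Δx| = |-10 − -2| = 8 m
2–5 s: |Δx| = |4 − -10| = 14 m
Total path = 22 m; average speed = 22/5 = 4.4 m/s.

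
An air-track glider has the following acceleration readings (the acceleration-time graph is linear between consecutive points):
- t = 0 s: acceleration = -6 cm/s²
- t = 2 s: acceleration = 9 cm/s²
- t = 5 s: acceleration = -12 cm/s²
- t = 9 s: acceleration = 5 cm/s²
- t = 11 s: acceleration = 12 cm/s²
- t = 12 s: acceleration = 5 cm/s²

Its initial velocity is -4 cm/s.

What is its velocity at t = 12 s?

Δv equals the area under the a-t graph; then v = v₀ + Δv.
0–2 s: ½(-6 + 9)(2) = 3 cm/s
2–5 s: ½(9 + -12)(3) = -4.5 cm/s
5–9 s: ½(-12 + 5)(4) = -14 cm/s
9–11 s: ½(5 + 12)(2) = 17 cm/s
11–12 s: ½(12 + 5)(1) = 8.5 cm/s
Δv = 10 cm/s, so v(12) = -4 + (10) = 6 cm/s.

6 cm/s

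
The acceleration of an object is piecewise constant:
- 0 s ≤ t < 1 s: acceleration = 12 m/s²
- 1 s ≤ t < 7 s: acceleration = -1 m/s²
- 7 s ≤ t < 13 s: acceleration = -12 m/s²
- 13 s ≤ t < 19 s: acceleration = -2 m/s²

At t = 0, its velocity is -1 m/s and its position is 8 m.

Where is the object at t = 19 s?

On each constant-a segment, Δv = aΔt and Δx = v₀Δt + ½aΔt²; chain segment to segment.
0–1 s: v starts -1 m/s; Δx = -1·1 + ½·12·1² = 5 m; v ends 11 m/s.
1–7 s: v starts 11 m/s; Δx = 11·6 + ½·-1·6² = 48 m; v ends 5 m/s.
7–13 s: v starts 5 m/s; Δx = 5·6 + ½·-12·6² = -186 m; v ends -67 m/s.
13–19 s: v starts -67 m/s; Δx = -67·6 + ½·-2·6² = -438 m; v ends -79 m/s.
x(19) = 8 + Σ Δx = -563 m.

-563 m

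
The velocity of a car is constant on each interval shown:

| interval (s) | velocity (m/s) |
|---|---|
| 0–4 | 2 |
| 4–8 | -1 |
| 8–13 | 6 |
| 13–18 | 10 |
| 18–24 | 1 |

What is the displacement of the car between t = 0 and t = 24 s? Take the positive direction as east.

Displacement is the signed area under the v-t curve.
0–4 s: 2 × 4 = 8 m
4–8 s: -1 × 4 = -4 m
8–13 s: 6 × 5 = 30 m
13–18 s: 10 × 5 = 50 m
18–24 s: 1 × 6 = 6 m
Net displacement = 90 m

90 m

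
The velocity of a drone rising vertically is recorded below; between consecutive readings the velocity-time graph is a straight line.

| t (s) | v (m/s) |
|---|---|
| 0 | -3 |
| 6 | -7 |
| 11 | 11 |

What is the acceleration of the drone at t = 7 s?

Acceleration is the slope of the v-t graph on 6–11 s: (11 − -7)/(11 − 6) = 3.6 m/s².

3.6 m/s²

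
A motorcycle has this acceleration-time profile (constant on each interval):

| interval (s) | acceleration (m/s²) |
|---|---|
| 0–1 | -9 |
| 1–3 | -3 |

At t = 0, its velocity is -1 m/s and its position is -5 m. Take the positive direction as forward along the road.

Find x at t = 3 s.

On each constant-a segment, Δv = aΔt and Δx = v₀Δt + ½aΔt²; chain segment to segment.
0–1 s: v starts -1 m/s; Δx = -1·1 + ½·-9·1² = -5.5 m; v ends -10 m/s.
1–3 s: v starts -10 m/s; Δx = -10·2 + ½·-3·2² = -26 m; v ends -16 m/s.
x(3) = -5 + Σ Δx = -36.5 m.

-36.5 m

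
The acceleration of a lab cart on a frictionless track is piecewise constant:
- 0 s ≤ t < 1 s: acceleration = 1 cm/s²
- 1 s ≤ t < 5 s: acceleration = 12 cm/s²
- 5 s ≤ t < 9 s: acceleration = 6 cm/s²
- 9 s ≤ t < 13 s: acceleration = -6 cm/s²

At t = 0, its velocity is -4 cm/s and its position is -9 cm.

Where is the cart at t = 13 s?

On each constant-a segment, Δv = aΔt and Δx = v₀Δt + ½aΔt²; chain segment to segment.
0–1 s: v starts -4 cm/s; Δx = -4·1 + ½·1·1² = -3.5 cm; v ends -3 cm/s.
1–5 s: v starts -3 cm/s; Δx = -3·4 + ½·12·4² = 84 cm; v ends 45 cm/s.
5–9 s: v starts 45 cm/s; Δx = 45·4 + ½·6·4² = 228 cm; v ends 69 cm/s.
9–13 s: v starts 69 cm/s; Δx = 69·4 + ½·-6·4² = 228 cm; v ends 45 cm/s.
x(13) = -9 + Σ Δx = 527.5 cm.

527.5 cm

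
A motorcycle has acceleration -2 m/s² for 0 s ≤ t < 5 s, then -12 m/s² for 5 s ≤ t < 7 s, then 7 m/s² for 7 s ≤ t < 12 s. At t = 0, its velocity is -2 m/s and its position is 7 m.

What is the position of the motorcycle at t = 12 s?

-168.5 m

On each constant-a segment, Δv = aΔt and Δx = v₀Δt + ½aΔt²; chain segment to segment.
0–5 s: v starts -2 m/s; Δx = -2·5 + ½·-2·5² = -35 m; v ends -12 m/s.
5–7 s: v starts -12 m/s; Δx = -12·2 + ½·-12·2² = -48 m; v ends -36 m/s.
7–12 s: v starts -36 m/s; Δx = -36·5 + ½·7·5² = -92.5 m; v ends -1 m/s.
x(12) = 7 + Σ Δx = -168.5 m.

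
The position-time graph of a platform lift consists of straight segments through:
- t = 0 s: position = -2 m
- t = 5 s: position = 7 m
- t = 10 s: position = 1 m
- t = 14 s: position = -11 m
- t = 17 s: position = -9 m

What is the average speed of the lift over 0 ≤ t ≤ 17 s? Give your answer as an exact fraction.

29/17 m/s

Average speed = (total path length)/(elapsed time); on a piecewise-linear x-t graph the path length is Σ|Δx|.
0–5 s: |Δx| = |7 − -2| = 9 m
5–10 s: |Δx| = |1 − 7| = 6 m
10–14 s: |Δx| = |-11 − 1| = 12 m
14–17 s: |Δx| = |-9 − -11| = 2 m
Total path = 29 m; average speed = 29/17 = 29/17 m/s.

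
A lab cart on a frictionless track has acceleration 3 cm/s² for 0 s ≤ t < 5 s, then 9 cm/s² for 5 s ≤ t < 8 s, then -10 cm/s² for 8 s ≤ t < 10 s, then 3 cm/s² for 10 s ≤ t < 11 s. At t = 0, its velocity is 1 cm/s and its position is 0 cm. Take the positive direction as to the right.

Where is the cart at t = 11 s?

221.5 cm

On each constant-a segment, Δv = aΔt and Δx = v₀Δt + ½aΔt²; chain segment to segment.
0–5 s: v starts 1 cm/s; Δx = 1·5 + ½·3·5² = 42.5 cm; v ends 16 cm/s.
5–8 s: v starts 16 cm/s; Δx = 16·3 + ½·9·3² = 88.5 cm; v ends 43 cm/s.
8–10 s: v starts 43 cm/s; Δx = 43·2 + ½·-10·2² = 66 cm; v ends 23 cm/s.
10–11 s: v starts 23 cm/s; Δx = 23·1 + ½·3·1² = 24.5 cm; v ends 26 cm/s.
x(11) = 0 + Σ Δx = 221.5 cm.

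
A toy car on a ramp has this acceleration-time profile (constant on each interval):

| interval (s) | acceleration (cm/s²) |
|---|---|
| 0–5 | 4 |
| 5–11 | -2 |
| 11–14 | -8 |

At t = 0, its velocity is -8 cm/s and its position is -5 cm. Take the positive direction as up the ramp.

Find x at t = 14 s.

On each constant-a segment, Δv = aΔt and Δx = v₀Δt + ½aΔt²; chain segment to segment.
0–5 s: v starts -8 cm/s; Δx = -8·5 + ½·4·5² = 10 cm; v ends 12 cm/s.
5–11 s: v starts 12 cm/s; Δx = 12·6 + ½·-2·6² = 36 cm; v ends 0 cm/s.
11–14 s: v starts 0 cm/s; Δx = 0·3 + ½·-8·3² = -36 cm; v ends -24 cm/s.
x(14) = -5 + Σ Δx = 5 cm.

5 cm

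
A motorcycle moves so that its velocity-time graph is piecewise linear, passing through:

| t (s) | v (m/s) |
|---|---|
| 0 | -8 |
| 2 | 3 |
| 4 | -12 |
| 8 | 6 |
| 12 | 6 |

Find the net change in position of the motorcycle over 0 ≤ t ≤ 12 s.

-2 m

Displacement is the signed area under the v-t curve.
0–2 s: ½(-8 + 3)(2) = -5 m
2–4 s: ½(3 + -12)(2) = -9 m
4–8 s: ½(-12 + 6)(4) = -12 m
8–12 s: 6 × 4 = 24 m
Net displacement = -2 m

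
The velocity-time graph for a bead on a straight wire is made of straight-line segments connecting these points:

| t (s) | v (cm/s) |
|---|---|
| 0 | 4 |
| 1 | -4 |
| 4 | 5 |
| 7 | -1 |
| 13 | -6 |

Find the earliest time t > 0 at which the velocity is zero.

t = 0.5 s

v changes sign on 0–1 s (from 4 to -4); the graph is linear there, so v = 0 at t = 0 + (-4)·(1 − 0)/(-4 − 4) = 0.5 s.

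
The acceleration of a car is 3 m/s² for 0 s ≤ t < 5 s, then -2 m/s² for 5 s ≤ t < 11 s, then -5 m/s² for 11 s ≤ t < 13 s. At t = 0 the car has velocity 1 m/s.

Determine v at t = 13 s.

-6 m/s

Δv equals the area under the a-t graph; then v = v₀ + Δv.
0–5 s: 3 × 5 = 15 m/s
5–11 s: -2 × 6 = -12 m/s
11–13 s: -5 × 2 = -10 m/s
Δv = -7 m/s, so v(13) = 1 + (-7) = -6 m/s.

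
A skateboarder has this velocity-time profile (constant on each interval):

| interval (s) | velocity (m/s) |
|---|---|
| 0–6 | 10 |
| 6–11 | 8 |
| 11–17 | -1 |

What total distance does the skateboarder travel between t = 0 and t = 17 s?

106 m

Distance (not displacement) is the total path length: add the absolute areas under v-t.
0–6 s: |10| × 6 = 60 m
6–11 s: |8| × 5 = 40 m
11–17 s: |-1| × 6 = 6 m
Total distance = 106 m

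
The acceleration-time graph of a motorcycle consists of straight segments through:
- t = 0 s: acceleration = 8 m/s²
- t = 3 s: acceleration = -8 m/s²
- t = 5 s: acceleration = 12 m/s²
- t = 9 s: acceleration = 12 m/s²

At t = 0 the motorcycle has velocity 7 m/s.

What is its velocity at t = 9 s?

59 m/s

Δv equals the area under the a-t graph; then v = v₀ + Δv.
0–3 s: ½(8 + -8)(3) = 0 m/s
3–5 s: ½(-8 + 12)(2) = 4 m/s
5–9 s: 12 × 4 = 48 m/s
Δv = 52 m/s, so v(9) = 7 + (52) = 59 m/s.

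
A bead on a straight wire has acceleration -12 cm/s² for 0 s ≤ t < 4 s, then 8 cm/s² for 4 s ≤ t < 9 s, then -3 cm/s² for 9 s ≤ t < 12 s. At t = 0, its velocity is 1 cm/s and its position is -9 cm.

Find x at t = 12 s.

On each constant-a segment, Δv = aΔt and Δx = v₀Δt + ½aΔt²; chain segment to segment.
0–4 s: v starts 1 cm/s; Δx = 1·4 + ½·-12·4² = -92 cm; v ends -47 cm/s.
4–9 s: v starts -47 cm/s; Δx = -47·5 + ½·8·5² = -135 cm; v ends -7 cm/s.
9–12 s: v starts -7 cm/s; Δx = -7·3 + ½·-3·3² = -34.5 cm; v ends -16 cm/s.
x(12) = -9 + Σ Δx = -270.5 cm.

-270.5 cm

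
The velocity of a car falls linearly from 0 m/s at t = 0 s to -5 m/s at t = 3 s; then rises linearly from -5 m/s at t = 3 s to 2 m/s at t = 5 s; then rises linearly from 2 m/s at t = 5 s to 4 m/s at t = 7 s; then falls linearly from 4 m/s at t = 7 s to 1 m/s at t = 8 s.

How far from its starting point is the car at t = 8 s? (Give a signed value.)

-2 m

Net displacement equals the area under the velocity-time graph (areas below the axis count negative).
0–3 s: ½(0 + -5)(3) = -7.5 m
3–5 s: ½(-5 + 2)(2) = -3 m
5–7 s: ½(2 + 4)(2) = 6 m
7–8 s: ½(4 + 1)(1) = 2.5 m
Net displacement = -2 m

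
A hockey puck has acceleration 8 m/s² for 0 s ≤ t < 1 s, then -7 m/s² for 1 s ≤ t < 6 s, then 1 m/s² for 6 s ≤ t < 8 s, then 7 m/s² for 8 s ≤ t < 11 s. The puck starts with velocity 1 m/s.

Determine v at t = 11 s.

Δv equals the area under the a-t graph; then v = v₀ + Δv.
0–1 s: 8 × 1 = 8 m/s
1–6 s: -7 × 5 = -35 m/s
6–8 s: 1 × 2 = 2 m/s
8–11 s: 7 × 3 = 21 m/s
Δv = -4 m/s, so v(11) = 1 + (-4) = -3 m/s.

-3 m/s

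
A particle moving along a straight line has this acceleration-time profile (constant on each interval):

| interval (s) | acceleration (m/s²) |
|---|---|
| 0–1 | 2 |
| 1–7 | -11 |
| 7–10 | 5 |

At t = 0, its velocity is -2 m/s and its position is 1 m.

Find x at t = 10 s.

-373.5 m

On each constant-a segment, Δv = aΔt and Δx = v₀Δt + ½aΔt²; chain segment to segment.
0–1 s: v starts -2 m/s; Δx = -2·1 + ½·2·1² = -1 m; v ends 0 m/s.
1–7 s: v starts 0 m/s; Δx = 0·6 + ½·-11·6² = -198 m; v ends -66 m/s.
7–10 s: v starts -66 m/s; Δx = -66·3 + ½·5·3² = -175.5 m; v ends -51 m/s.
x(10) = 1 + Σ Δx = -373.5 m.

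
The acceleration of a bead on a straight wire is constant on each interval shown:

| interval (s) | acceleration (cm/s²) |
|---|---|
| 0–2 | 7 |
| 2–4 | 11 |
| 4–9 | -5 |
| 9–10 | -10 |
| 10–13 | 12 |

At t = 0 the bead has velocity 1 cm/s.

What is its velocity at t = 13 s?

Δv equals the area under the a-t graph; then v = v₀ + Δv.
0–2 s: 7 × 2 = 14 cm/s
2–4 s: 11 × 2 = 22 cm/s
4–9 s: -5 × 5 = -25 cm/s
9–10 s: -10 × 1 = -10 cm/s
10–13 s: 12 × 3 = 36 cm/s
Δv = 37 cm/s, so v(13) = 1 + (37) = 38 cm/s.

38 cm/s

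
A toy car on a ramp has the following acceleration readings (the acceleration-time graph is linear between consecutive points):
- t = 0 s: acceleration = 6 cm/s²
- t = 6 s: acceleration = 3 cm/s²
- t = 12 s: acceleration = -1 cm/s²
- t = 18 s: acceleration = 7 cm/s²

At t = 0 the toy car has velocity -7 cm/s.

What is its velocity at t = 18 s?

Δv equals the area under the a-t graph; then v = v₀ + Δv.
0–6 s: ½(6 + 3)(6) = 27 cm/s
6–12 s: ½(3 + -1)(6) = 6 cm/s
12–18 s: ½(-1 + 7)(6) = 18 cm/s
Δv = 51 cm/s, so v(18) = -7 + (51) = 44 cm/s.

44 cm/s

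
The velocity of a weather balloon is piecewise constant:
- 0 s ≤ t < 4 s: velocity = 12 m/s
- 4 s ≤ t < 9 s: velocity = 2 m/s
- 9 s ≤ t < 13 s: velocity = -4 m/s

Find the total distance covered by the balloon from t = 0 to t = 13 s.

Distance (not displacement) is the total path length: add the absolute areas under v-t.
0–4 s: |12| × 4 = 48 m
4–9 s: |2| × 5 = 10 m
9–13 s: |-4| × 4 = 16 m
Total distance = 74 m

74 m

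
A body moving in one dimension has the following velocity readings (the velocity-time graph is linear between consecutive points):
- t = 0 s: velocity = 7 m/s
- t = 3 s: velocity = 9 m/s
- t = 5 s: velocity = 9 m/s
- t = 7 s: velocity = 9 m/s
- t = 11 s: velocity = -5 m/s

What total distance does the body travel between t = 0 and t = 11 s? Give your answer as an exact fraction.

526/7 m

Distance (not displacement) is the total path length: add the absolute areas under v-t.
0–3 s: |½(7 + 9)(3)| = 24 m
3–5 s: |9| × 2 = 18 m
5–7 s: |9| × 2 = 18 m
7–11 s: v = 0 at t = 67/7 s; triangle areas 81/7 + 25/7 = 106/7 m
Total distance = 526/7 m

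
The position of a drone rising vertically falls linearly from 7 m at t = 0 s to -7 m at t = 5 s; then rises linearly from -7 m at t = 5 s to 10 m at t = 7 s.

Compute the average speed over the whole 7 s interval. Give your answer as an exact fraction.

31/7 m/s

Average speed = (total path length)/(elapsed time); on a piecewise-linear x-t graph the path length is Σ|Δx|.
0–5 s: |Δx| = |-7 − 7| = 14 m
5–7 s: |Δx| = |10 − -7| = 17 m
Total path = 31 m; average speed = 31/7 = 31/7 m/s.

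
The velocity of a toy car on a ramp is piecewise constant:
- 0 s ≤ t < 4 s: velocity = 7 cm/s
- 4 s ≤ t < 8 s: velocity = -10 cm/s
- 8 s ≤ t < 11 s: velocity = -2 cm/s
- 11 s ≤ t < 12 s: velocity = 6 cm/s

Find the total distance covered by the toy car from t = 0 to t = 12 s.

80 cm

Distance (not displacement) is the total path length: add the absolute areas under v-t.
0–4 s: |7| × 4 = 28 cm
4–8 s: |-10| × 4 = 40 cm
8–11 s: |-2| × 3 = 6 cm
11–12 s: |6| × 1 = 6 cm
Total distance = 80 cm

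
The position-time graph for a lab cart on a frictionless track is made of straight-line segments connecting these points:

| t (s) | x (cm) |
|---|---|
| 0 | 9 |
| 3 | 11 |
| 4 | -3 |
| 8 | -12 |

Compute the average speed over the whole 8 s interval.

3.125 cm/s

Average speed = (total path length)/(elapsed time); on a piecewise-linear x-t graph the path length is Σ|Δx|.
0–3 s: |Δx| = |11 − 9| = 2 cm
3–4 s: |Δx| = |-3 − 11| = 14 cm
4–8 s: |Δx| = |-12 − -3| = 9 cm
Total path = 25 cm; average speed = 25/8 = 3.125 cm/s.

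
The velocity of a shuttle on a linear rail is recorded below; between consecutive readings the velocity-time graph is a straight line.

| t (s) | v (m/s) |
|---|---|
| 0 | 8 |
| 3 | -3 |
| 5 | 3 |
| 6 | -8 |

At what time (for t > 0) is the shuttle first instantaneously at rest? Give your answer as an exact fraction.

t = 24/11 s

v changes sign on 0–3 s (from 8 to -3); the graph is linear there, so v = 0 at t = 0 + (-8)·(3 − 0)/(-3 − 8) = 24/11 s.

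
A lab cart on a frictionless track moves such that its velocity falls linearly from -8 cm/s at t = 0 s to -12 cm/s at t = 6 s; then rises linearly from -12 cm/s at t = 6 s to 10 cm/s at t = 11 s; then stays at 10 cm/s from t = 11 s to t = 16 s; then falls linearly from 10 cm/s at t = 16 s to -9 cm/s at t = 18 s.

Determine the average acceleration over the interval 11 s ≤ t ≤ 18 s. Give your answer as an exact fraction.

Average acceleration = Δv/Δt = (-9 − 10)/(18 − 11) = -19/7 cm/s².

-19/7 cm/s²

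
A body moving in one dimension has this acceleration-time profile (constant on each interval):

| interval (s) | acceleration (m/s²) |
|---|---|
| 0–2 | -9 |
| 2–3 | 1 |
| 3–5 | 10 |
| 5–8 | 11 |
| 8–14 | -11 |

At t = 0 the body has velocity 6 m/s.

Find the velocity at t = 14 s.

-24 m/s

Δv equals the area under the a-t graph; then v = v₀ + Δv.
0–2 s: -9 × 2 = -18 m/s
2–3 s: 1 × 1 = 1 m/s
3–5 s: 10 × 2 = 20 m/s
5–8 s: 11 × 3 = 33 m/s
8–14 s: -11 × 6 = -66 m/s
Δv = -30 m/s, so v(14) = 6 + (-30) = -24 m/s.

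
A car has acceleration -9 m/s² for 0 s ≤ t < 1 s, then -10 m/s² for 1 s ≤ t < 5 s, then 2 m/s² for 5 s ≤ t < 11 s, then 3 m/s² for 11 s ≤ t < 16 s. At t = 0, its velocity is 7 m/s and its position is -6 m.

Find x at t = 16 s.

On each constant-a segment, Δv = aΔt and Δx = v₀Δt + ½aΔt²; chain segment to segment.
0–1 s: v starts 7 m/s; Δx = 7·1 + ½·-9·1² = 2.5 m; v ends -2 m/s.
1–5 s: v starts -2 m/s; Δx = -2·4 + ½·-10·4² = -88 m; v ends -42 m/s.
5–11 s: v starts -42 m/s; Δx = -42·6 + ½·2·6² = -216 m; v ends -30 m/s.
11–16 s: v starts -30 m/s; Δx = -30·5 + ½·3·5² = -112.5 m; v ends -15 m/s.
x(16) = -6 + Σ Δx = -420 m.

-420 m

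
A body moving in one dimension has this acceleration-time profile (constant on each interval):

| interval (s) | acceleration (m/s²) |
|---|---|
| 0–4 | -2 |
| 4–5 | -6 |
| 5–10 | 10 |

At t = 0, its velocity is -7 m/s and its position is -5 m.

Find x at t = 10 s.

On each constant-a segment, Δv = aΔt and Δx = v₀Δt + ½aΔt²; chain segment to segment.
0–4 s: v starts -7 m/s; Δx = -7·4 + ½·-2·4² = -44 m; v ends -15 m/s.
4–5 s: v starts -15 m/s; Δx = -15·1 + ½·-6·1² = -18 m; v ends -21 m/s.
5–10 s: v starts -21 m/s; Δx = -21·5 + ½·10·5² = 20 m; v ends 29 m/s.
x(10) = -5 + Σ Δx = -47 m.

-47 m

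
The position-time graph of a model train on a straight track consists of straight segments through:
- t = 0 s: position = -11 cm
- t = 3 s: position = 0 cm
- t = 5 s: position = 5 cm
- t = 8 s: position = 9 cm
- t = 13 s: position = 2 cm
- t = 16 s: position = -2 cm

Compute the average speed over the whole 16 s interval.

Average speed = (total path length)/(elapsed time); on a piecewise-linear x-t graph the path length is Σ|Δx|.
0–3 s: |Δx| = |0 − -11| = 11 cm
3–5 s: |Δx| = |5 − 0| = 5 cm
5–8 s: |Δx| = |9 − 5| = 4 cm
8–13 s: |Δx| = |2 − 9| = 7 cm
13–16 s: |Δx| = |-2 − 2| = 4 cm
Total path = 31 cm; average speed = 31/16 = 1.9375 cm/s.

1.9375 cm/s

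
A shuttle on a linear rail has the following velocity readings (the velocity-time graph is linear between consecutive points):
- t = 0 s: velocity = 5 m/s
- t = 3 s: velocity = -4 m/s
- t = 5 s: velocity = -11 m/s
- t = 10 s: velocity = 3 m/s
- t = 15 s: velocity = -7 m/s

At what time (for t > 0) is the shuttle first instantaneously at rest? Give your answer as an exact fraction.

t = 5/3 s

v changes sign on 0–3 s (from 5 to -4); the graph is linear there, so v = 0 at t = 0 + (-5)·(3 − 0)/(-4 − 5) = 5/3 s.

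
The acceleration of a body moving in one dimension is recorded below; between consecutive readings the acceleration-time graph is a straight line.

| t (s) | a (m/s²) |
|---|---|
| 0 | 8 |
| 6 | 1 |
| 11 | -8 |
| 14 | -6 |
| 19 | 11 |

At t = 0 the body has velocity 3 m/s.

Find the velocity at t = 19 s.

4 m/s

Δv equals the area under the a-t graph; then v = v₀ + Δv.
0–6 s: ½(8 + 1)(6) = 27 m/s
6–11 s: ½(1 + -8)(5) = -17.5 m/s
11–14 s: ½(-8 + -6)(3) = -21 m/s
14–19 s: ½(-6 + 11)(5) = 12.5 m/s
Δv = 1 m/s, so v(19) = 3 + (1) = 4 m/s.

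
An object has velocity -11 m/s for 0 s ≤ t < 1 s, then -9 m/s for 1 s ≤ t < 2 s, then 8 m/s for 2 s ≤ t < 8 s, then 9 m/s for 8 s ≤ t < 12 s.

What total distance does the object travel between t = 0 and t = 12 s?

104 m

Distance (not displacement) is the total path length: add the absolute areas under v-t.
0–1 s: |-11| × 1 = 11 m
1–2 s: |-9| × 1 = 9 m
2–8 s: |8| × 6 = 48 m
8–12 s: |9| × 4 = 36 m
Total distance = 104 m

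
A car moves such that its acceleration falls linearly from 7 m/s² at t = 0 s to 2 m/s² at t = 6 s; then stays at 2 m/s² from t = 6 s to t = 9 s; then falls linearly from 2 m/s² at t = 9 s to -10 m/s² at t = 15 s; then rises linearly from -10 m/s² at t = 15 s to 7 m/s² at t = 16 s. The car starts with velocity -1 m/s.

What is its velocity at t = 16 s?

6.5 m/s

Δv equals the area under the a-t graph; then v = v₀ + Δv.
0–6 s: ½(7 + 2)(6) = 27 m/s
6–9 s: 2 × 3 = 6 m/s
9–15 s: ½(2 + -10)(6) = -24 m/s
15–16 s: ½(-10 + 7)(1) = -1.5 m/s
Δv = 7.5 m/s, so v(16) = -1 + (7.5) = 6.5 m/s.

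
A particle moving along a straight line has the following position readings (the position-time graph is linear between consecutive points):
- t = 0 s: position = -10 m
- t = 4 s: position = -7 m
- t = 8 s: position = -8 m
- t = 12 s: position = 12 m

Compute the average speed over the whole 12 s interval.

Average speed = (total path length)/(elapsed time); on a piecewise-linear x-t graph the path length is Σ|Δx|.
0–4 s: |Δx| = |-7 − -10| = 3 m
4–8 s: |Δx| = |-8 − -7| = 1 m
8–12 s: |Δx| = |12 − -8| = 20 m
Total path = 24 m; average speed = 24/12 = 2 m/s.

2 m/s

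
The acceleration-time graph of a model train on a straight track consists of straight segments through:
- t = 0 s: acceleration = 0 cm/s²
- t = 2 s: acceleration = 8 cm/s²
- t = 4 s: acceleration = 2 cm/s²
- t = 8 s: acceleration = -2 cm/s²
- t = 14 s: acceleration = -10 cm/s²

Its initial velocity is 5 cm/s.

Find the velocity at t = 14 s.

-13 cm/s

Δv equals the area under the a-t graph; then v = v₀ + Δv.
0–2 s: ½(0 + 8)(2) = 8 cm/s
2–4 s: ½(8 + 2)(2) = 10 cm/s
4–8 s: ½(2 + -2)(4) = 0 cm/s
8–14 s: ½(-2 + -10)(6) = -36 cm/s
Δv = -18 cm/s, so v(14) = 5 + (-18) = -13 cm/s.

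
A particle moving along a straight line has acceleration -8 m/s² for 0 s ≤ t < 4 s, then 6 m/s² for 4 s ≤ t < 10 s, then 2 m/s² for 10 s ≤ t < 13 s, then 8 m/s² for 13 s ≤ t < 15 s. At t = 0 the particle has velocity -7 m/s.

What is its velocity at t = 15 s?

Δv equals the area under the a-t graph; then v = v₀ + Δv.
0–4 s: -8 × 4 = -32 m/s
4–10 s: 6 × 6 = 36 m/s
10–13 s: 2 × 3 = 6 m/s
13–15 s: 8 × 2 = 16 m/s
Δv = 26 m/s, so v(15) = -7 + (26) = 19 m/s.

19 m/s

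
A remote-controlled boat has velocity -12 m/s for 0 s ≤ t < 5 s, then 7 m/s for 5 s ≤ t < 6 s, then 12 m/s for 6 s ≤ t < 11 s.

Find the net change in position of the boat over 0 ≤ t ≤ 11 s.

Net displacement equals the area under the velocity-time graph (areas below the axis count negative).
0–5 s: -12 × 5 = -60 m
5–6 s: 7 × 1 = 7 m
6–11 s: 12 × 5 = 60 m
Net displacement = 7 m

7 m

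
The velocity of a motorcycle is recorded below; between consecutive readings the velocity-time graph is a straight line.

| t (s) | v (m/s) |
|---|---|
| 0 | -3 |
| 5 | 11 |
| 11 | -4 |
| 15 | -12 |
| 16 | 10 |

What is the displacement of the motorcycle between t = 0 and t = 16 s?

Displacement is the signed area under the v-t curve.
0–5 s: ½(-3 + 11)(5) = 20 m
5–11 s: ½(11 + -4)(6) = 21 m
11–15 s: ½(-4 + -12)(4) = -32 m
15–16 s: ½(-12 + 10)(1) = -1 m
Net displacement = 8 m

8 m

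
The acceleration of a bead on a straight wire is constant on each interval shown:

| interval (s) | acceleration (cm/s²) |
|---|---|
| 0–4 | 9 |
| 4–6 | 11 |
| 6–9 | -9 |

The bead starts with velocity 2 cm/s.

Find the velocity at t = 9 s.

Δv equals the area under the a-t graph; then v = v₀ + Δv.
0–4 s: 9 × 4 = 36 cm/s
4–6 s: 11 × 2 = 22 cm/s
6–9 s: -9 × 3 = -27 cm/s
Δv = 31 cm/s, so v(9) = 2 + (31) = 33 cm/s.

33 cm/s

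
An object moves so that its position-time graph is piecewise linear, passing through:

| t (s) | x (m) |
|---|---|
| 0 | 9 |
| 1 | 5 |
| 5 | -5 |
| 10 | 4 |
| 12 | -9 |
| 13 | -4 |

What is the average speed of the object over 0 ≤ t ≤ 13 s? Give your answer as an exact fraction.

41/13 m/s

Average speed = (total path length)/(elapsed time); on a piecewise-linear x-t graph the path length is Σ|Δx|.
0–1 s: |Δx| = |5 − 9| = 4 m
1–5 s: |Δx| = |-5 − 5| = 10 m
5–10 s: |Δx| = |4 − -5| = 9 m
10–12 s: |Δx| = |-9 − 4| = 13 m
12–13 s: |Δx| = |-4 − -9| = 5 m
Total path = 41 m; average speed = 41/13 = 41/13 m/s.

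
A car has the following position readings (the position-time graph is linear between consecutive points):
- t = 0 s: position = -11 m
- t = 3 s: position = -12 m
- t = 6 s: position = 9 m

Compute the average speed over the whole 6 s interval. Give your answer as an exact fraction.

Average speed = (total path length)/(elapsed time); on a piecewise-linear x-t graph the path length is Σ|Δx|.
0–3 s: |Δx| = |-12 − -11| = 1 m
3–6 s: |Δx| = |9 − -12| = 21 m
Total path = 22 m; average speed = 22/6 = 11/3 m/s.

11/3 m/s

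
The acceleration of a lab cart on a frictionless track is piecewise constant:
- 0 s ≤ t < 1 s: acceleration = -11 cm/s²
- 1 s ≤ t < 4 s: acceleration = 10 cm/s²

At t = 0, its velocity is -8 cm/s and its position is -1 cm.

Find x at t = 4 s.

On each constant-a segment, Δv = aΔt and Δx = v₀Δt + ½aΔt²; chain segment to segment.
0–1 s: v starts -8 cm/s; Δx = -8·1 + ½·-11·1² = -13.5 cm; v ends -19 cm/s.
1–4 s: v starts -19 cm/s; Δx = -19·3 + ½·10·3² = -12 cm; v ends 11 cm/s.
x(4) = -1 + Σ Δx = -26.5 cm.

-26.5 cm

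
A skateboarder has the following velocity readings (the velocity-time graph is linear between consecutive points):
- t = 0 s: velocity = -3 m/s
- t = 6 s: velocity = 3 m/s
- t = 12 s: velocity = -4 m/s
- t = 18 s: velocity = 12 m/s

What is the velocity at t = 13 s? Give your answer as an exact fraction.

On 12–18 s the graph is linear from -4 to 12 m/s: v(13) = -4 + (12 − -4)·(13 − 12)/(18 − 12) = -4/3 m/s.

-4/3 m/s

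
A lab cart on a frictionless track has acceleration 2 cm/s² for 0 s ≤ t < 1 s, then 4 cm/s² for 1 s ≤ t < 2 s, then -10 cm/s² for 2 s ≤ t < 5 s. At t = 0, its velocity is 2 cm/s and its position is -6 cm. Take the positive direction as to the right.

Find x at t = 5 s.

-18 cm

On each constant-a segment, Δv = aΔt and Δx = v₀Δt + ½aΔt²; chain segment to segment.
0–1 s: v starts 2 cm/s; Δx = 2·1 + ½·2·1² = 3 cm; v ends 4 cm/s.
1–2 s: v starts 4 cm/s; Δx = 4·1 + ½·4·1² = 6 cm; v ends 8 cm/s.
2–5 s: v starts 8 cm/s; Δx = 8·3 + ½·-10·3² = -21 cm; v ends -22 cm/s.
x(5) = -6 + Σ Δx = -18 cm.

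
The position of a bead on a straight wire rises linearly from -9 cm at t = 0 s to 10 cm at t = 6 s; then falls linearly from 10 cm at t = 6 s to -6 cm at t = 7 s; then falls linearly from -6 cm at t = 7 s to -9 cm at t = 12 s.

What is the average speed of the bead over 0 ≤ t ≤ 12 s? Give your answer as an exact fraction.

19/6 cm/s

Average speed = (total path length)/(elapsed time); on a piecewise-linear x-t graph the path length is Σ|Δx|.
0–6 s: |Δx| = |10 − -9| = 19 cm
6–7 s: |Δx| = |-6 − 10| = 16 cm
7–12 s: |Δx| = |-9 − -6| = 3 cm
Total path = 38 cm; average speed = 38/12 = 19/6 cm/s.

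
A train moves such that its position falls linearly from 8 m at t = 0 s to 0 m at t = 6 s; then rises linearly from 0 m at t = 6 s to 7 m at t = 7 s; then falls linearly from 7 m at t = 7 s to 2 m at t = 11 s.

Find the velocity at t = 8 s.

Velocity is the slope of the x-t graph on 7–11 s: (2 − 7)/(11 − 7) = -1.25 m/s.

-1.25 m/s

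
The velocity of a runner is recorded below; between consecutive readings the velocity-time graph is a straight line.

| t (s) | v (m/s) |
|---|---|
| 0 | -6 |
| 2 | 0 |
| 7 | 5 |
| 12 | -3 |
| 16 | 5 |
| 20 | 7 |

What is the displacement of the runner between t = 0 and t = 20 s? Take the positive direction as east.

Net displacement equals the area under the velocity-time graph (areas below the axis count negative).
0–2 s: ½(-6 + 0)(2) = -6 m
2–7 s: ½(0 + 5)(5) = 12.5 m
7–12 s: ½(5 + -3)(5) = 5 m
12–16 s: ½(-3 + 5)(4) = 4 m
16–20 s: ½(5 + 7)(4) = 24 m
Net displacement = 39.5 m

39.5 m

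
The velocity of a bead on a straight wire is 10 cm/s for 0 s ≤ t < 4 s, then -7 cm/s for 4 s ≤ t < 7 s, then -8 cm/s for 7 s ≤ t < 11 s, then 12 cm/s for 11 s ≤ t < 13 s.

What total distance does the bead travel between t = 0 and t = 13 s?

Distance (not displacement) is the total path length: add the absolute areas under v-t.
0–4 s: |10| × 4 = 40 cm
4–7 s: |-7| × 3 = 21 cm
7–11 s: |-8| × 4 = 32 cm
11–13 s: |12| × 2 = 24 cm
Total distance = 117 cm

117 cm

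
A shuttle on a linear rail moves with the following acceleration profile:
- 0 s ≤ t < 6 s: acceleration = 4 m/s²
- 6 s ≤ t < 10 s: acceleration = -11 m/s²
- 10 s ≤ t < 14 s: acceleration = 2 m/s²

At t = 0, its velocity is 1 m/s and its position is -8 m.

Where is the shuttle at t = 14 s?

On each constant-a segment, Δv = aΔt and Δx = v₀Δt + ½aΔt²; chain segment to segment.
0–6 s: v starts 1 m/s; Δx = 1·6 + ½·4·6² = 78 m; v ends 25 m/s.
6–10 s: v starts 25 m/s; Δx = 25·4 + ½·-11·4² = 12 m; v ends -19 m/s.
10–14 s: v starts -19 m/s; Δx = -19·4 + ½·2·4² = -60 m; v ends -11 m/s.
x(14) = -8 + Σ Δx = 22 m.

22 m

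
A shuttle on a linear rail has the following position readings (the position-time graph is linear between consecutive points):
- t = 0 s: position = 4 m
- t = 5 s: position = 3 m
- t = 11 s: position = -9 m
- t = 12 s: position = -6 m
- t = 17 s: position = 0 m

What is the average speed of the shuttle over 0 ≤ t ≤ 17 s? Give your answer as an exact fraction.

22/17 m/s

Average speed = (total path length)/(elapsed time); on a piecewise-linear x-t graph the path length is Σ|Δx|.
0–5 s: |Δx| = |3 − 4| = 1 m
5–11 s: |Δx| = |-9 − 3| = 12 m
11–12 s: |Δx| = |-6 − -9| = 3 m
12–17 s: |Δx| = |0 − -6| = 6 m
Total path = 22 m; average speed = 22/17 = 22/17 m/s.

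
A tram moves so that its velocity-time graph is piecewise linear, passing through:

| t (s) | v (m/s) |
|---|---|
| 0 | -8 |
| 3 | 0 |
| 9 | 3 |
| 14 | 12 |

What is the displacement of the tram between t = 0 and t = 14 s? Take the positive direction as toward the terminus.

34.5 m

Net displacement equals the area under the velocity-time graph (areas below the axis count negative).
0–3 s: ½(-8 + 0)(3) = -12 m
3–9 s: ½(0 + 3)(6) = 9 m
9–14 s: ½(3 + 12)(5) = 37.5 m
Net displacement = 34.5 m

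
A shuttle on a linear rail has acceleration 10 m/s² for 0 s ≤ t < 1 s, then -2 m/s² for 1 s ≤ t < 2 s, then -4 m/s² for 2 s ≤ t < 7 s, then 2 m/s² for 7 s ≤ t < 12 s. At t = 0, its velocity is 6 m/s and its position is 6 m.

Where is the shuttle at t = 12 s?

On each constant-a segment, Δv = aΔt and Δx = v₀Δt + ½aΔt²; chain segment to segment.
0–1 s: v starts 6 m/s; Δx = 6·1 + ½·10·1² = 11 m; v ends 16 m/s.
1–2 s: v starts 16 m/s; Δx = 16·1 + ½·-2·1² = 15 m; v ends 14 m/s.
2–7 s: v starts 14 m/s; Δx = 14·5 + ½·-4·5² = 20 m; v ends -6 m/s.
7–12 s: v starts -6 m/s; Δx = -6·5 + ½·2·5² = -5 m; v ends 4 m/s.
x(12) = 6 + Σ Δx = 47 m.

47 m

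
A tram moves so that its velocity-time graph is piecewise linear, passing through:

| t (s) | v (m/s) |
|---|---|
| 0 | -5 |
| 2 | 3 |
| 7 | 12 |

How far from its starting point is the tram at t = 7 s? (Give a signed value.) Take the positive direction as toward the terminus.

35.5 m

Net displacement equals the area under the velocity-time graph (areas below the axis count negative).
0–2 s: ½(-5 + 3)(2) = -2 m
2–7 s: ½(3 + 12)(5) = 37.5 m
Net displacement = 35.5 m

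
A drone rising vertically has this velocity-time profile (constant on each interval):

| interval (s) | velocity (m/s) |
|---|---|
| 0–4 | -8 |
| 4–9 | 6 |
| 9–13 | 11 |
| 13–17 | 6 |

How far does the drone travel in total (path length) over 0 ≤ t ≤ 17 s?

130 m

Distance (not displacement) is the total path length: add the absolute areas under v-t.
0–4 s: |-8| × 4 = 32 m
4–9 s: |6| × 5 = 30 m
9–13 s: |11| × 4 = 44 m
13–17 s: |6| × 4 = 24 m
Total distance = 130 m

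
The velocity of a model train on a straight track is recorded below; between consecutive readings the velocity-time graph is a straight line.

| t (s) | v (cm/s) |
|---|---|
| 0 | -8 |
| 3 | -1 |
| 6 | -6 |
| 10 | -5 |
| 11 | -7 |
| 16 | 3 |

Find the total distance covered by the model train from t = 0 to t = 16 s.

66.5 cm

Total distance travelled is ∫|v| dt — sum the magnitudes of each area piece.
0–3 s: |½(-8 + -1)(3)| = 13.5 cm
3–6 s: |½(-1 + -6)(3)| = 10.5 cm
6–10 s: |½(-6 + -5)(4)| = 22 cm
10–11 s: |½(-5 + -7)(1)| = 6 cm
11–16 s: v = 0 at t = 14.5 s; triangle areas 12.25 + 2.25 = 14.5 cm
Total distance = 66.5 cm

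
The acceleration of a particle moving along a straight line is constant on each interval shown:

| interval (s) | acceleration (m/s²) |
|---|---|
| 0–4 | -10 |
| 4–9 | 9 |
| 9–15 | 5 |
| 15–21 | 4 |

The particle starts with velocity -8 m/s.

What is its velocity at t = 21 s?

51 m/s

Δv equals the area under the a-t graph; then v = v₀ + Δv.
0–4 s: -10 × 4 = -40 m/s
4–9 s: 9 × 5 = 45 m/s
9–15 s: 5 × 6 = 30 m/s
15–21 s: 4 × 6 = 24 m/s
Δv = 59 m/s, so v(21) = -8 + (59) = 51 m/s.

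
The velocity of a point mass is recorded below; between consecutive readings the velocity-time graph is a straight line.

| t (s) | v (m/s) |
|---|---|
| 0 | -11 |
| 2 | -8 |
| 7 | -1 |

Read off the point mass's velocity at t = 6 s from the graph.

-2.4 m/s

On 2–7 s the graph is linear from -8 to -1 m/s: v(6) = -8 + (-1 − -8)·(6 − 2)/(7 − 2) = -2.4 m/s.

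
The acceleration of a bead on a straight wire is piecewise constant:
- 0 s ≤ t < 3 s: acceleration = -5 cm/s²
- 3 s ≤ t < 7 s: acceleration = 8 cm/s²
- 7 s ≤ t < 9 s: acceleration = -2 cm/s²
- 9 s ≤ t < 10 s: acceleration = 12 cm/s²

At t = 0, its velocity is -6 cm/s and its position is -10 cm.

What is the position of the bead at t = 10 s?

On each constant-a segment, Δv = aΔt and Δx = v₀Δt + ½aΔt²; chain segment to segment.
0–3 s: v starts -6 cm/s; Δx = -6·3 + ½·-5·3² = -40.5 cm; v ends -21 cm/s.
3–7 s: v starts -21 cm/s; Δx = -21·4 + ½·8·4² = -20 cm; v ends 11 cm/s.
7–9 s: v starts 11 cm/s; Δx = 11·2 + ½·-2·2² = 18 cm; v ends 7 cm/s.
9–10 s: v starts 7 cm/s; Δx = 7·1 + ½·12·1² = 13 cm; v ends 19 cm/s.
x(10) = -10 + Σ Δx = -39.5 cm.

-39.5 cm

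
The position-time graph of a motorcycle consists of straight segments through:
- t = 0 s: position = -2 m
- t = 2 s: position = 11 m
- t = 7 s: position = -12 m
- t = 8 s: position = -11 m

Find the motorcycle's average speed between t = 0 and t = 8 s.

4.625 m/s

Average speed = (total path length)/(elapsed time); on a piecewise-linear x-t graph the path length is Σ|Δx|.
0–2 s: |Δx| = |11 − -2| = 13 m
2–7 s: |Δx| = |-12 − 11| = 23 m
7–8 s: |Δx| = |-11 − -12| = 1 m
Total path = 37 m; average speed = 37/8 = 4.625 m/s.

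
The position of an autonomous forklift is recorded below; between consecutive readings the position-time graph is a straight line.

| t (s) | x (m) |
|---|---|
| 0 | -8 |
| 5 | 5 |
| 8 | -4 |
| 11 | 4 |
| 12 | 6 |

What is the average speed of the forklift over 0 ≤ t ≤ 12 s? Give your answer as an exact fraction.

Average speed = (total path length)/(elapsed time); on a piecewise-linear x-t graph the path length is Σ|Δx|.
0–5 s: |Δx| = |5 − -8| = 13 m
5–8 s: |Δx| = |-4 − 5| = 9 m
8–11 s: |Δx| = |4 − -4| = 8 m
11–12 s: |Δx| = |6 − 4| = 2 m
Total path = 32 m; average speed = 32/12 = 8/3 m/s.

8/3 m/s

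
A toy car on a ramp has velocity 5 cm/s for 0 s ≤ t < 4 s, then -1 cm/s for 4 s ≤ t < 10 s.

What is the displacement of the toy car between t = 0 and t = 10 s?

14 cm

Displacement is the signed area under the v-t curve.
0–4 s: 5 × 4 = 20 cm
4–10 s: -1 × 6 = -6 cm
Net displacement = 14 cm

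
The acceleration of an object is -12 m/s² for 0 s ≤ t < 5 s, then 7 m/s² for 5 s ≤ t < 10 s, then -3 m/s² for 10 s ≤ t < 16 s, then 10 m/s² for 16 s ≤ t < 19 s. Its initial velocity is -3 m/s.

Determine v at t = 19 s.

-16 m/s

Δv equals the area under the a-t graph; then v = v₀ + Δv.
0–5 s: -12 × 5 = -60 m/s
5–10 s: 7 × 5 = 35 m/s
10–16 s: -3 × 6 = -18 m/s
16–19 s: 10 × 3 = 30 m/s
Δv = -13 m/s, so v(19) = -3 + (-13) = -16 m/s.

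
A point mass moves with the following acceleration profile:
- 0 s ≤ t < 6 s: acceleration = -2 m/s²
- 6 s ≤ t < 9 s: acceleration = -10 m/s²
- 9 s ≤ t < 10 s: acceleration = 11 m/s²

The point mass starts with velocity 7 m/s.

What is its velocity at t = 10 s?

-24 m/s

Δv equals the area under the a-t graph; then v = v₀ + Δv.
0–6 s: -2 × 6 = -12 m/s
6–9 s: -10 × 3 = -30 m/s
9–10 s: 11 × 1 = 11 m/s
Δv = -31 m/s, so v(10) = 7 + (-31) = -24 m/s.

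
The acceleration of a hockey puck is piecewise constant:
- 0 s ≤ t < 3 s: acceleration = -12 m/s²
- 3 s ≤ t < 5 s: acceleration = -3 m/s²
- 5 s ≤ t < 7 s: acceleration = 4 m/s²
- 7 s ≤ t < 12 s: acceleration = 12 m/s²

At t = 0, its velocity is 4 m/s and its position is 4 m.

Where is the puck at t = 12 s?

On each constant-a segment, Δv = aΔt and Δx = v₀Δt + ½aΔt²; chain segment to segment.
0–3 s: v starts 4 m/s; Δx = 4·3 + ½·-12·3² = -42 m; v ends -32 m/s.
3–5 s: v starts -32 m/s; Δx = -32·2 + ½·-3·2² = -70 m; v ends -38 m/s.
5–7 s: v starts -38 m/s; Δx = -38·2 + ½·4·2² = -68 m; v ends -30 m/s.
7–12 s: v starts -30 m/s; Δx = -30·5 + ½·12·5² = 0 m; v ends 30 m/s.
x(12) = 4 + Σ Δx = -176 m.

-176 m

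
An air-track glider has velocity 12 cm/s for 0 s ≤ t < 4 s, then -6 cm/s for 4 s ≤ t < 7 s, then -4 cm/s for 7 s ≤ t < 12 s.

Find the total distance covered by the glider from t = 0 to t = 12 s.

Distance (not displacement) is the total path length: add the absolute areas under v-t.
0–4 s: |12| × 4 = 48 cm
4–7 s: |-6| × 3 = 18 cm
7–12 s: |-4| × 5 = 20 cm
Total distance = 86 cm

86 cm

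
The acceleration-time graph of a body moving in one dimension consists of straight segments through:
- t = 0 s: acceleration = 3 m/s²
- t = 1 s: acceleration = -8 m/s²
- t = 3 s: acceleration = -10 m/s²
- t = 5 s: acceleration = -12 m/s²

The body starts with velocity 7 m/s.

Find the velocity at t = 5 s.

Δv equals the area under the a-t graph; then v = v₀ + Δv.
0–1 s: ½(3 + -8)(1) = -2.5 m/s
1–3 s: ½(-8 + -10)(2) = -18 m/s
3–5 s: ½(-10 + -12)(2) = -22 m/s
Δv = -42.5 m/s, so v(5) = 7 + (-42.5) = -35.5 m/s.

-35.5 m/s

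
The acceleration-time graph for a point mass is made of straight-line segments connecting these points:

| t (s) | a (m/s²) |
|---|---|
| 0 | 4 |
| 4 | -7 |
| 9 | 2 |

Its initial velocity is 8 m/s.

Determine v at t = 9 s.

Δv equals the area under the a-t graph; then v = v₀ + Δv.
0–4 s: ½(4 + -7)(4) = -6 m/s
4–9 s: ½(-7 + 2)(5) = -12.5 m/s
Δv = -18.5 m/s, so v(9) = 8 + (-18.5) = -10.5 m/s.

-10.5 m/s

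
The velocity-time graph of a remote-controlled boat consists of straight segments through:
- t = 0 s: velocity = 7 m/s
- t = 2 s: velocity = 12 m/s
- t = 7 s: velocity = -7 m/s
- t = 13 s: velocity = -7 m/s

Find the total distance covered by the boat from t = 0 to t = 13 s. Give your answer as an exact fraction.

Distance (not displacement) is the total path length: add the absolute areas under v-t.
0–2 s: |½(7 + 12)(2)| = 19 m
2–7 s: v = 0 at t = 98/19 s; triangle areas 360/19 + 245/38 = 965/38 m
7–13 s: |-7| × 6 = 42 m
Total distance = 3283/38 m

3283/38 m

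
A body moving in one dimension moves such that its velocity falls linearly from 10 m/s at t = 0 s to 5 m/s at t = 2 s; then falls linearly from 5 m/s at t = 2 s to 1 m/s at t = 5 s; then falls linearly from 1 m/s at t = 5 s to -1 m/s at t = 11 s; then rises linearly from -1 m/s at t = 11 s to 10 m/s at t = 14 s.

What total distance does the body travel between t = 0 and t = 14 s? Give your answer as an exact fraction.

Total distance travelled is ∫|v| dt — sum the magnitudes of each area piece.
0–2 s: |½(10 + 5)(2)| = 15 m
2–5 s: |½(5 + 1)(3)| = 9 m
5–11 s: v = 0 at t = 8 s; triangle areas 1.5 + 1.5 = 3 m
11–14 s: v = 0 at t = 124/11 s; triangle areas 3/22 + 150/11 = 303/22 m
Total distance = 897/22 m

897/22 m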